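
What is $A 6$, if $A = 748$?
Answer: $4488$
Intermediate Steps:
$A 6 = 748 \cdot 6 = 4488$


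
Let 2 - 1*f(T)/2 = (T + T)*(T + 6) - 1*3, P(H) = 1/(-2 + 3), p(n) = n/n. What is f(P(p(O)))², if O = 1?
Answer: 324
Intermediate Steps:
p(n) = 1
P(H) = 1 (P(H) = 1/1 = 1)
f(T) = 10 - 4*T*(6 + T) (f(T) = 4 - 2*((T + T)*(T + 6) - 1*3) = 4 - 2*((2*T)*(6 + T) - 3) = 4 - 2*(2*T*(6 + T) - 3) = 4 - 2*(-3 + 2*T*(6 + T)) = 4 + (6 - 4*T*(6 + T)) = 10 - 4*T*(6 + T))
f(P(p(O)))² = (10 - 24*1 - 4*1²)² = (10 - 24 - 4*1)² = (10 - 24 - 4)² = (-18)² = 324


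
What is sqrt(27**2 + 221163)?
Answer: 82*sqrt(33) ≈ 471.05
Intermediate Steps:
sqrt(27**2 + 221163) = sqrt(729 + 221163) = sqrt(221892) = 82*sqrt(33)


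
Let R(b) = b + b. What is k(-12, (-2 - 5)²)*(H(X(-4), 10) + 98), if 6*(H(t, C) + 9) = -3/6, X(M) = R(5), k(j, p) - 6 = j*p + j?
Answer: -105633/2 ≈ -52817.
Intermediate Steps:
R(b) = 2*b
k(j, p) = 6 + j + j*p (k(j, p) = 6 + (j*p + j) = 6 + (j + j*p) = 6 + j + j*p)
X(M) = 10 (X(M) = 2*5 = 10)
H(t, C) = -109/12 (H(t, C) = -9 + (-3/6)/6 = -9 + (-3*⅙)/6 = -9 + (⅙)*(-½) = -9 - 1/12 = -109/12)
k(-12, (-2 - 5)²)*(H(X(-4), 10) + 98) = (6 - 12 - 12*(-2 - 5)²)*(-109/12 + 98) = (6 - 12 - 12*(-7)²)*(1067/12) = (6 - 12 - 12*49)*(1067/12) = (6 - 12 - 588)*(1067/12) = -594*1067/12 = -105633/2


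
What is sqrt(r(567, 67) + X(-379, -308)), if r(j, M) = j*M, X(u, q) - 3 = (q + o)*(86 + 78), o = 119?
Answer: 2*sqrt(1749) ≈ 83.642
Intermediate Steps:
X(u, q) = 19519 + 164*q (X(u, q) = 3 + (q + 119)*(86 + 78) = 3 + (119 + q)*164 = 3 + (19516 + 164*q) = 19519 + 164*q)
r(j, M) = M*j
sqrt(r(567, 67) + X(-379, -308)) = sqrt(67*567 + (19519 + 164*(-308))) = sqrt(37989 + (19519 - 50512)) = sqrt(37989 - 30993) = sqrt(6996) = 2*sqrt(1749)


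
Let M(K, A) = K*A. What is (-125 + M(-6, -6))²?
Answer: 7921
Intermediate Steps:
M(K, A) = A*K
(-125 + M(-6, -6))² = (-125 - 6*(-6))² = (-125 + 36)² = (-89)² = 7921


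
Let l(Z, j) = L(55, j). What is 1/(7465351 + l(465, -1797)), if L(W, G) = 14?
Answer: 1/7465365 ≈ 1.3395e-7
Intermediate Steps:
l(Z, j) = 14
1/(7465351 + l(465, -1797)) = 1/(7465351 + 14) = 1/7465365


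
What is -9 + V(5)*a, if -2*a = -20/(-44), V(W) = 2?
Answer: -104/11 ≈ -9.4545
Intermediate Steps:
a = -5/22 (a = -(-10)/(-44) = -(-10)*(-1)/44 = -½*5/11 = -5/22 ≈ -0.22727)
-9 + V(5)*a = -9 + 2*(-5/22) = -9 - 5/11 = -104/11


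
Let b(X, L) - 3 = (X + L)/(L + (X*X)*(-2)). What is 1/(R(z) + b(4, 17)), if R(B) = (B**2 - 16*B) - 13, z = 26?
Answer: 5/1243 ≈ 0.0040225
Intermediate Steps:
b(X, L) = 3 + (L + X)/(L - 2*X**2) (b(X, L) = 3 + (X + L)/(L + (X*X)*(-2)) = 3 + (L + X)/(L + X**2*(-2)) = 3 + (L + X)/(L - 2*X**2))
R(B) = -13 + B**2 - 16*B
1/(R(z) + b(4, 17)) = 1/((-13 + 26**2 - 16*26) + (4 - 6*4**2 + 4*17)/(17 - 2*4**2)) = 1/((-13 + 676 - 416) + (4 - 6*16 + 68)/(17 - 2*16)) = 1/(247 + (4 - 96 + 68)/(17 - 32)) = 1/(247 - 24/(-15)) = 1/(247 - 1/15*(-24)) = 1/(247 + 8/5) = 1/(1243/5) = 5/1243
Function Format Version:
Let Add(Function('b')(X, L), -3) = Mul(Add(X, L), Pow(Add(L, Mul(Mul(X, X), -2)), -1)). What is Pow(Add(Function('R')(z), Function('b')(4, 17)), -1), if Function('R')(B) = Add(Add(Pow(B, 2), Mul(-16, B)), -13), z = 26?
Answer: Rational(5, 1243) ≈ 0.0040225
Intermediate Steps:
Function('b')(X, L) = Add(3, Mul(Pow(Add(L, Mul(-2, Pow(X, 2))), -1), Add(L, X))) (Function('b')(X, L) = Add(3, Mul(Add(X, L), Pow(Add(L, Mul(Mul(X, X), -2)), -1))) = Add(3, Mul(Add(L, X), Pow(Add(L, Mul(Pow(X, 2), -2)), -1))) = Add(3, Mul(Add(L, X), Pow(Add(L, Mul(-2, Pow(X, 2))), -1))) = Add(3, Mul(Pow(Add(L, Mul(-2, Pow(X, 2))), -1), Add(L, X))))
Function('R')(B) = Add(-13, Pow(B, 2), Mul(-16, B))
Pow(Add(Function('R')(z), Function('b')(4, 17)), -1) = Pow(Add(Add(-13, Pow(26, 2), Mul(-16, 26)), Mul(Pow(Add(17, Mul(-2, Pow(4, 2))), -1), Add(4, Mul(-6, Pow(4, 2)), Mul(4, 17)))), -1) = Pow(Add(Add(-13, 676, -416), Mul(Pow(Add(17, Mul(-2, 16)), -1), Add(4, Mul(-6, 16), 68))), -1) = Pow(Add(247, Mul(Pow(Add(17, -32), -1), Add(4, -96, 68))), -1) = Pow(Add(247, Mul(Pow(-15, -1), -24)), -1) = Pow(Add(247, Mul(Rational(-1, 15), -24)), -1) = Pow(Add(247, Rational(8, 5)), -1) = Pow(Rational(1243, 5), -1) = Rational(5, 1243)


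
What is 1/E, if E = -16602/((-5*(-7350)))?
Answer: -6125/2767 ≈ -2.2136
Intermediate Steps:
E = -2767/6125 (E = -16602/36750 = -16602*1/36750 = -2767/6125 ≈ -0.45176)
1/E = 1/(-2767/6125) = -6125/2767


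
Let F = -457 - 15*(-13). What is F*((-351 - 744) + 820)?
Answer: 72050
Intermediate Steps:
F = -262 (F = -457 - 1*(-195) = -457 + 195 = -262)
F*((-351 - 744) + 820) = -262*((-351 - 744) + 820) = -262*(-1095 + 820) = -262*(-275) = 72050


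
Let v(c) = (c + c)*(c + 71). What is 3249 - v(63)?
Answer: -13635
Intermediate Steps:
v(c) = 2*c*(71 + c) (v(c) = (2*c)*(71 + c) = 2*c*(71 + c))
3249 - v(63) = 3249 - 2*63*(71 + 63) = 3249 - 2*63*134 = 3249 - 1*16884 = 3249 - 16884 = -13635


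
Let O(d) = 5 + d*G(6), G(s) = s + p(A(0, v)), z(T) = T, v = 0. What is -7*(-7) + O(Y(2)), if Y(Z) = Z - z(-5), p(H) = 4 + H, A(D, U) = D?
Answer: 124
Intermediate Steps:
G(s) = 4 + s (G(s) = s + (4 + 0) = s + 4 = 4 + s)
Y(Z) = 5 + Z (Y(Z) = Z - 1*(-5) = Z + 5 = 5 + Z)
O(d) = 5 + 10*d (O(d) = 5 + d*(4 + 6) = 5 + d*10 = 5 + 10*d)
-7*(-7) + O(Y(2)) = -7*(-7) + (5 + 10*(5 + 2)) = 49 + (5 + 10*7) = 49 + (5 + 70) = 49 + 75 = 124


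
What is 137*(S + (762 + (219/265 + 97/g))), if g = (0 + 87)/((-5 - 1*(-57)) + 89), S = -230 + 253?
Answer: 992867907/7685 ≈ 1.2920e+5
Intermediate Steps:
S = 23
g = 29/47 (g = 87/((-5 + 57) + 89) = 87/(52 + 89) = 87/141 = 87*(1/141) = 29/47 ≈ 0.61702)
137*(S + (762 + (219/265 + 97/g))) = 137*(23 + (762 + (219/265 + 97/(29/47)))) = 137*(23 + (762 + (219*(1/265) + 97*(47/29)))) = 137*(23 + (762 + (219/265 + 4559/29))) = 137*(23 + (762 + 1214486/7685)) = 137*(23 + 7070456/7685) = 137*(7247211/7685) = 992867907/7685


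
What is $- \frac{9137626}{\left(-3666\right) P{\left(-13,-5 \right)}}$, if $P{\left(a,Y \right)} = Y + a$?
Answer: $- \frac{4568813}{32994} \approx -138.47$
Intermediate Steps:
$- \frac{9137626}{\left(-3666\right) P{\left(-13,-5 \right)}} = - \frac{9137626}{\left(-3666\right) \left(-5 - 13\right)} = - \frac{9137626}{\left(-3666\right) \left(-18\right)} = - \frac{9137626}{65988} = \left(-9137626\right) \frac{1}{65988} = - \frac{4568813}{32994}$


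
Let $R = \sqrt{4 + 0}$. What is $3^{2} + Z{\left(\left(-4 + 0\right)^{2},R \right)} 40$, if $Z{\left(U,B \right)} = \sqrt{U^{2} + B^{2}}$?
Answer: $9 + 80 \sqrt{65} \approx 653.98$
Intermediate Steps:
$R = 2$ ($R = \sqrt{4} = 2$)
$Z{\left(U,B \right)} = \sqrt{B^{2} + U^{2}}$
$3^{2} + Z{\left(\left(-4 + 0\right)^{2},R \right)} 40 = 3^{2} + \sqrt{2^{2} + \left(\left(-4 + 0\right)^{2}\right)^{2}} \cdot 40 = 9 + \sqrt{4 + \left(\left(-4\right)^{2}\right)^{2}} \cdot 40 = 9 + \sqrt{4 + 16^{2}} \cdot 40 = 9 + \sqrt{4 + 256} \cdot 40 = 9 + \sqrt{260} \cdot 40 = 9 + 2 \sqrt{65} \cdot 40 = 9 + 80 \sqrt{65}$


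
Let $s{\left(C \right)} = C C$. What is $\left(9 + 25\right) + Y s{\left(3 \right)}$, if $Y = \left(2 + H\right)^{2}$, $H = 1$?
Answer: $115$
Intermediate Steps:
$s{\left(C \right)} = C^{2}$
$Y = 9$ ($Y = \left(2 + 1\right)^{2} = 3^{2} = 9$)
$\left(9 + 25\right) + Y s{\left(3 \right)} = \left(9 + 25\right) + 9 \cdot 3^{2} = 34 + 9 \cdot 9 = 34 + 81 = 115$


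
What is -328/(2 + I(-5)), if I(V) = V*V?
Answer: -328/27 ≈ -12.148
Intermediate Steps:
I(V) = V**2
-328/(2 + I(-5)) = -328/(2 + (-5)**2) = -328/(2 + 25) = -328/27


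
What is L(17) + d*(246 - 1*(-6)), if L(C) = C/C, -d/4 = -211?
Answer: 212689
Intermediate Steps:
d = 844 (d = -4*(-211) = 844)
L(C) = 1
L(17) + d*(246 - 1*(-6)) = 1 + 844*(246 - 1*(-6)) = 1 + 844*(246 + 6) = 1 + 844*252 = 1 + 212688 = 212689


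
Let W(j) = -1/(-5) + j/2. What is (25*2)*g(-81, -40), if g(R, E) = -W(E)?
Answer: 990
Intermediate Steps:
W(j) = ⅕ + j/2 (W(j) = -1*(-⅕) + j*(½) = ⅕ + j/2)
g(R, E) = -⅕ - E/2 (g(R, E) = -(⅕ + E/2) = -⅕ - E/2)
(25*2)*g(-81, -40) = (25*2)*(-⅕ - ½*(-40)) = 50*(-⅕ + 20) = 50*(99/5) = 990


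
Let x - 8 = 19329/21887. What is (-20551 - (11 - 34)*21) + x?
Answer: -439033891/21887 ≈ -20059.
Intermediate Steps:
x = 194425/21887 (x = 8 + 19329/21887 = 194425/21887 ≈ 8.8831)
(-20551 - (11 - 34)*21) + x = (-20551 - (11 - 34)*21) + 194425/21887 = (-20551 - (-23)*21) + 194425/21887 = (-20551 - 1*(-483)) + 194425/21887 = (-20551 + 483) + 194425/21887 = -20068 + 194425/21887 = -439033891/21887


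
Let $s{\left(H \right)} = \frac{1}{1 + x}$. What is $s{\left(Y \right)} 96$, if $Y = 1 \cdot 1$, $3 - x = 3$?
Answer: $96$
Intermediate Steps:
$x = 0$ ($x = 3 - 3 = 0$)
$Y = 1$
$s{\left(H \right)} = 1$ ($s{\left(H \right)} = \frac{1}{1 + 0} = 1^{-1} = 1$)
$s{\left(Y \right)} 96 = 1 \cdot 96 = 96$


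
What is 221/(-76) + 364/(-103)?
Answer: -50427/7828 ≈ -6.4419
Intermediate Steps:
221/(-76) + 364/(-103) = 221*(-1/76) + 364*(-1/103) = -221/76 - 364/103 = -50427/7828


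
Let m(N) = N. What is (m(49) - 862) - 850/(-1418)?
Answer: -575992/709 ≈ -812.40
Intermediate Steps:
(m(49) - 862) - 850/(-1418) = (49 - 862) - 850/(-1418) = -813 - 850*(-1/1418) = -813 + 425/709 = -575992/709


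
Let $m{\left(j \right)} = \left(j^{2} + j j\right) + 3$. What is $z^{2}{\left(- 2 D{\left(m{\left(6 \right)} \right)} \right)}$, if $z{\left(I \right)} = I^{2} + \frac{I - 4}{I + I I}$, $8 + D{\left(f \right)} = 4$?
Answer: $\frac{1329409}{324} \approx 4103.1$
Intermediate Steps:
$m{\left(j \right)} = 3 + 2 j^{2}$ ($m{\left(j \right)} = \left(j^{2} + j^{2}\right) + 3 = 2 j^{2} + 3 = 3 + 2 j^{2}$)
$D{\left(f \right)} = -4$ ($D{\left(f \right)} = -8 + 4 = -4$)
$z{\left(I \right)} = I^{2} + \frac{-4 + I}{I + I^{2}}$
$z^{2}{\left(- 2 D{\left(m{\left(6 \right)} \right)} \right)} = \left(\frac{-4 - -8 + \left(\left(-2\right) \left(-4\right)\right)^{3} + \left(\left(-2\right) \left(-4\right)\right)^{4}}{\left(-2\right) \left(-4\right) \left(1 - -8\right)}\right)^{2} = \left(\frac{-4 + 8 + 8^{3} + 8^{4}}{8 \left(1 + 8\right)}\right)^{2} = \left(\frac{-4 + 8 + 512 + 4096}{8 \cdot 9}\right)^{2} = \left(\frac{1}{8} \cdot \frac{1}{9} \cdot 4612\right)^{2} = \left(\frac{1153}{18}\right)^{2} = \frac{1329409}{324}$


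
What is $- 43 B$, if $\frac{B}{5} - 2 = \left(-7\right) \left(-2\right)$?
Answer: $-3440$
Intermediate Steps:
$B = 80$ ($B = 10 + 5 \left(\left(-7\right) \left(-2\right)\right) = 10 + 5 \cdot 14 = 10 + 70 = 80$)
$- 43 B = \left(-43\right) 80 = -3440$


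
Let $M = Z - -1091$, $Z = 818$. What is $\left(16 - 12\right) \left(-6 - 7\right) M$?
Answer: $-99268$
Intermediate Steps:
$M = 1909$ ($M = 818 - -1091 = 818 + 1091 = 1909$)
$\left(16 - 12\right) \left(-6 - 7\right) M = \left(16 - 12\right) \left(-6 - 7\right) 1909 = 4 \left(-13\right) 1909 = \left(-52\right) 1909 = -99268$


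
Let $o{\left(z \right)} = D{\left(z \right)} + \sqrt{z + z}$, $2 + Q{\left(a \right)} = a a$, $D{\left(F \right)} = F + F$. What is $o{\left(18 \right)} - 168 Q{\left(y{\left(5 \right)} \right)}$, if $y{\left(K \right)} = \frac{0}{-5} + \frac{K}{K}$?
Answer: $210$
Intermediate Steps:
$D{\left(F \right)} = 2 F$
$y{\left(K \right)} = 1$ ($y{\left(K \right)} = 0 \left(- \frac{1}{5}\right) + 1 = 0 + 1 = 1$)
$Q{\left(a \right)} = -2 + a^{2}$ ($Q{\left(a \right)} = -2 + a a = -2 + a^{2}$)
$o{\left(z \right)} = 2 z + \sqrt{2} \sqrt{z}$ ($o{\left(z \right)} = 2 z + \sqrt{z + z} = 2 z + \sqrt{2 z} = 2 z + \sqrt{2} \sqrt{z}$)
$o{\left(18 \right)} - 168 Q{\left(y{\left(5 \right)} \right)} = \left(2 \cdot 18 + \sqrt{2} \sqrt{18}\right) - 168 \left(-2 + 1^{2}\right) = \left(36 + \sqrt{2} \cdot 3 \sqrt{2}\right) - 168 \left(-2 + 1\right) = \left(36 + 6\right) - -168 = 42 + 168 = 210$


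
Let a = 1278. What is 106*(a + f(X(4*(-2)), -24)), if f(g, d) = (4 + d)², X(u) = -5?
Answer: 177868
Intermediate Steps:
106*(a + f(X(4*(-2)), -24)) = 106*(1278 + (4 - 24)²) = 106*(1278 + (-20)²) = 106*(1278 + 400) = 106*1678 = 177868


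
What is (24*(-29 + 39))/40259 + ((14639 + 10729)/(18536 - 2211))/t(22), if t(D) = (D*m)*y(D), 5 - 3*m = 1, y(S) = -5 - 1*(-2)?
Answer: -84563289/7229509925 ≈ -0.011697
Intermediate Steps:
y(S) = -3 (y(S) = -5 + 2 = -3)
m = 4/3 (m = 5/3 - ⅓*1 = 5/3 - ⅓ = 4/3 ≈ 1.3333)
t(D) = -4*D (t(D) = (D*(4/3))*(-3) = (4*D/3)*(-3) = -4*D)
(24*(-29 + 39))/40259 + ((14639 + 10729)/(18536 - 2211))/t(22) = (24*(-29 + 39))/40259 + ((14639 + 10729)/(18536 - 2211))/((-4*22)) = (24*10)*(1/40259) + (25368/16325)/(-88) = 240*(1/40259) + (25368*(1/16325))*(-1/88) = 240/40259 + (25368/16325)*(-1/88) = 240/40259 - 3171/179575 = -84563289/7229509925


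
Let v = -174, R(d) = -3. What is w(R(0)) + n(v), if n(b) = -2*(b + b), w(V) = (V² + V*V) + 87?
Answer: 801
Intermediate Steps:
w(V) = 87 + 2*V² (w(V) = (V² + V²) + 87 = 2*V² + 87 = 87 + 2*V²)
n(b) = -4*b
w(R(0)) + n(v) = (87 + 2*(-3)²) - 4*(-174) = (87 + 2*9) + 696 = (87 + 18) + 696 = 105 + 696 = 801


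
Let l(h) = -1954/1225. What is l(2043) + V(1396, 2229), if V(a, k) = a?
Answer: 1708146/1225 ≈ 1394.4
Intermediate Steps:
l(h) = -1954/1225 (l(h) = -1954*1/1225 = -1954/1225)
l(2043) + V(1396, 2229) = -1954/1225 + 1396 = 1708146/1225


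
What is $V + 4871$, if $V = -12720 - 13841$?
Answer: $-21690$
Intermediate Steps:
$V = -26561$
$V + 4871 = -26561 + 4871 = -21690$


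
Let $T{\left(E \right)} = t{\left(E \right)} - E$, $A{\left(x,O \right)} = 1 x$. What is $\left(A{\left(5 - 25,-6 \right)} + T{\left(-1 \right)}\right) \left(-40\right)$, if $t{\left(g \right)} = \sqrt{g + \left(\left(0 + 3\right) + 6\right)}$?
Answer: $760 - 80 \sqrt{2} \approx 646.86$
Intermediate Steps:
$t{\left(g \right)} = \sqrt{9 + g}$ ($t{\left(g \right)} = \sqrt{g + \left(3 + 6\right)} = \sqrt{g + 9} = \sqrt{9 + g}$)
$A{\left(x,O \right)} = x$
$T{\left(E \right)} = \sqrt{9 + E} - E$
$\left(A{\left(5 - 25,-6 \right)} + T{\left(-1 \right)}\right) \left(-40\right) = \left(\left(5 - 25\right) - \left(-1 - \sqrt{9 - 1}\right)\right) \left(-40\right) = \left(\left(5 - 25\right) + \left(\sqrt{8} + 1\right)\right) \left(-40\right) = \left(-20 + \left(2 \sqrt{2} + 1\right)\right) \left(-40\right) = \left(-20 + \left(1 + 2 \sqrt{2}\right)\right) \left(-40\right) = \left(-19 + 2 \sqrt{2}\right) \left(-40\right) = 760 - 80 \sqrt{2}$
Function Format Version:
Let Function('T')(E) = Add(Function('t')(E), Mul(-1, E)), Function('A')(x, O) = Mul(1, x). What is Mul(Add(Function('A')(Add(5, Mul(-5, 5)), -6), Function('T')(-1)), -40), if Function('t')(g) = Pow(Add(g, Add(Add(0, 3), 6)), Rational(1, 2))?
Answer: Add(760, Mul(-80, Pow(2, Rational(1, 2)))) ≈ 646.86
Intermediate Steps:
Function('t')(g) = Pow(Add(9, g), Rational(1, 2)) (Function('t')(g) = Pow(Add(g, Add(3, 6)), Rational(1, 2)) = Pow(Add(g, 9), Rational(1, 2)) = Pow(Add(9, g), Rational(1, 2)))
Function('A')(x, O) = x
Function('T')(E) = Add(Pow(Add(9, E), Rational(1, 2)), Mul(-1, E))
Mul(Add(Function('A')(Add(5, Mul(-5, 5)), -6), Function('T')(-1)), -40) = Mul(Add(Add(5, Mul(-5, 5)), Add(Pow(Add(9, -1), Rational(1, 2)), Mul(-1, -1))), -40) = Mul(Add(Add(5, -25), Add(Pow(8, Rational(1, 2)), 1)), -40) = Mul(Add(-20, Add(Mul(2, Pow(2, Rational(1, 2))), 1)), -40) = Mul(Add(-20, Add(1, Mul(2, Pow(2, Rational(1, 2))))), -40) = Mul(Add(-19, Mul(2, Pow(2, Rational(1, 2)))), -40) = Add(760, Mul(-80, Pow(2, Rational(1, 2))))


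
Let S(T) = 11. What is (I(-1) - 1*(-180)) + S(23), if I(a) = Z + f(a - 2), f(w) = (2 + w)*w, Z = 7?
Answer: 201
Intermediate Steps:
f(w) = w*(2 + w)
I(a) = 7 + a*(-2 + a) (I(a) = 7 + (a - 2)*(2 + (a - 2)) = 7 + (-2 + a)*(2 + (-2 + a)) = 7 + (-2 + a)*a = 7 + a*(-2 + a))
(I(-1) - 1*(-180)) + S(23) = ((7 - (-2 - 1)) - 1*(-180)) + 11 = ((7 - 1*(-3)) + 180) + 11 = ((7 + 3) + 180) + 11 = (10 + 180) + 11 = 190 + 11 = 201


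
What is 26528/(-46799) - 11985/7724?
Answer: -765788287/361475476 ≈ -2.1185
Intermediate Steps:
26528/(-46799) - 11985/7724 = 26528*(-1/46799) - 11985*1/7724 = -26528/46799 - 11985/7724 = -765788287/361475476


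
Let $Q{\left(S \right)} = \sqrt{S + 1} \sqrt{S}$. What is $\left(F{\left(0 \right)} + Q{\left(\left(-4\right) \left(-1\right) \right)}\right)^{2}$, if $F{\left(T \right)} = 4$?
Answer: $36 + 16 \sqrt{5} \approx 71.777$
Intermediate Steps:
$Q{\left(S \right)} = \sqrt{S} \sqrt{1 + S}$ ($Q{\left(S \right)} = \sqrt{1 + S} \sqrt{S} = \sqrt{S} \sqrt{1 + S}$)
$\left(F{\left(0 \right)} + Q{\left(\left(-4\right) \left(-1\right) \right)}\right)^{2} = \left(4 + \sqrt{\left(-4\right) \left(-1\right)} \sqrt{1 - -4}\right)^{2} = \left(4 + \sqrt{4} \sqrt{1 + 4}\right)^{2} = \left(4 + 2 \sqrt{5}\right)^{2}$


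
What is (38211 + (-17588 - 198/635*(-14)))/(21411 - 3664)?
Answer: 13098377/11269345 ≈ 1.1623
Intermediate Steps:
(38211 + (-17588 - 198/635*(-14)))/(21411 - 3664) = (38211 + (-17588 - 198*1/635*(-14)))/17747 = (38211 + (-17588 - 198/635*(-14)))*(1/17747) = (38211 + (-17588 + 2772/635))*(1/17747) = (38211 - 11165608/635)*(1/17747) = (13098377/635)*(1/17747) = 13098377/11269345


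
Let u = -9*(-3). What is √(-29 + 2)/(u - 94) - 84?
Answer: -84 - 3*I*√3/67 ≈ -84.0 - 0.077554*I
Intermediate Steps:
u = 27
√(-29 + 2)/(u - 94) - 84 = √(-29 + 2)/(27 - 94) - 84 = √(-27)/(-67) - 84 = (3*I*√3)*(-1/67) - 84 = -3*I*√3/67 - 84 = -84 - 3*I*√3/67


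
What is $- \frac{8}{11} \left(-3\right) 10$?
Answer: $\frac{240}{11} \approx 21.818$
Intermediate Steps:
$- \frac{8}{11} \left(-3\right) 10 = \left(-8\right) \frac{1}{11} \left(-3\right) 10 = \left(- \frac{8}{11}\right) \left(-3\right) 10 = \frac{24}{11} \cdot 10 = \frac{240}{11}$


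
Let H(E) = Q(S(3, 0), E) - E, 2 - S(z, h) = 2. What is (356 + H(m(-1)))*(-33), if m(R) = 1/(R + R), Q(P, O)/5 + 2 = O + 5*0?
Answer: -11352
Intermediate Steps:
S(z, h) = 0 (S(z, h) = 2 - 1*2 = 2 - 2 = 0)
Q(P, O) = -10 + 5*O (Q(P, O) = -10 + 5*(O + 5*0) = -10 + 5*(O + 0) = -10 + 5*O)
m(R) = 1/(2*R)
H(E) = -10 + 4*E (H(E) = (-10 + 5*E) - E = -10 + 4*E)
(356 + H(m(-1)))*(-33) = (356 + (-10 + 4*((½)/(-1))))*(-33) = (356 + (-10 + 4*((½)*(-1))))*(-33) = (356 + (-10 + 4*(-½)))*(-33) = (356 + (-10 - 2))*(-33) = (356 - 12)*(-33) = 344*(-33) = -11352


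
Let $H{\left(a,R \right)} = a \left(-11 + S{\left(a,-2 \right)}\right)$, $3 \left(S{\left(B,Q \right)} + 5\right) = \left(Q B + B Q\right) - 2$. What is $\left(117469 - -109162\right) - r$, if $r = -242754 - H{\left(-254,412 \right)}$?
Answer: $387597$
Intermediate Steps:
$S{\left(B,Q \right)} = - \frac{17}{3} + \frac{2 B Q}{3}$ ($S{\left(B,Q \right)} = -5 + \frac{\left(Q B + B Q\right) - 2}{3} = -5 + \frac{\left(B Q + B Q\right) - 2}{3} = -5 + \frac{2 B Q - 2}{3} = -5 + \frac{-2 + 2 B Q}{3} = -5 + \left(- \frac{2}{3} + \frac{2 B Q}{3}\right) = - \frac{17}{3} + \frac{2 B Q}{3}$)
$H{\left(a,R \right)} = a \left(- \frac{50}{3} - \frac{4 a}{3}\right)$ ($H{\left(a,R \right)} = a \left(-11 + \left(- \frac{17}{3} + \frac{2}{3} a \left(-2\right)\right)\right) = a \left(-11 - \left(\frac{17}{3} + \frac{4 a}{3}\right)\right) = a \left(- \frac{50}{3} - \frac{4 a}{3}\right)$)
$r = -160966$ ($r = -242754 - \frac{2}{3} \left(-254\right) \left(-25 - -508\right) = -242754 - \frac{2}{3} \left(-254\right) \left(-25 + 508\right) = -242754 - \frac{2}{3} \left(-254\right) 483 = -242754 - -81788 = -242754 + 81788 = -160966$)
$\left(117469 - -109162\right) - r = \left(117469 - -109162\right) - -160966 = \left(117469 + 109162\right) + 160966 = 226631 + 160966 = 387597$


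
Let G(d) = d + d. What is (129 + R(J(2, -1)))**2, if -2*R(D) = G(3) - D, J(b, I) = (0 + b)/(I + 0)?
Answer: 15625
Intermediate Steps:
G(d) = 2*d
J(b, I) = b/I
R(D) = -3 + D/2 (R(D) = -(2*3 - D)/2 = -(6 - D)/2 = -3 + D/2)
(129 + R(J(2, -1)))**2 = (129 + (-3 + (2/(-1))/2))**2 = (129 + (-3 + (2*(-1))/2))**2 = (129 + (-3 + (1/2)*(-2)))**2 = (129 + (-3 - 1))**2 = (129 - 4)**2 = 125**2 = 15625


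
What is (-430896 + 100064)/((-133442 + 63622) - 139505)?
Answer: 330832/209325 ≈ 1.5805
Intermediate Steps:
(-430896 + 100064)/((-133442 + 63622) - 139505) = -330832/(-69820 - 139505) = -330832/(-209325) = -330832*(-1/209325) = 330832/209325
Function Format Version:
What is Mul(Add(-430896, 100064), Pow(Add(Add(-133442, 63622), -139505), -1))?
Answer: Rational(330832, 209325) ≈ 1.5805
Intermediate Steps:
Mul(Add(-430896, 100064), Pow(Add(Add(-133442, 63622), -139505), -1)) = Mul(-330832, Pow(Add(-69820, -139505), -1)) = Mul(-330832, Pow(-209325, -1)) = Mul(-330832, Rational(-1, 209325)) = Rational(330832, 209325)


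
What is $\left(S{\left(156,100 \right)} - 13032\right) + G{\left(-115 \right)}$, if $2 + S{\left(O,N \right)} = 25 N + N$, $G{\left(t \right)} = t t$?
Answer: $2791$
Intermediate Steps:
$G{\left(t \right)} = t^{2}$
$S{\left(O,N \right)} = -2 + 26 N$ ($S{\left(O,N \right)} = -2 + \left(25 N + N\right) = -2 + 26 N$)
$\left(S{\left(156,100 \right)} - 13032\right) + G{\left(-115 \right)} = \left(\left(-2 + 26 \cdot 100\right) - 13032\right) + \left(-115\right)^{2} = \left(\left(-2 + 2600\right) - 13032\right) + 13225 = \left(2598 - 13032\right) + 13225 = -10434 + 13225 = 2791$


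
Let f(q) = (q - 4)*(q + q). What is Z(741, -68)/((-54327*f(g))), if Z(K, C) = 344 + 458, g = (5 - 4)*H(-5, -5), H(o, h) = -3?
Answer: -401/1140867 ≈ -0.00035149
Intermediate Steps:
g = -3 (g = (5 - 4)*(-3) = 1*(-3) = -3)
f(q) = 2*q*(-4 + q) (f(q) = (-4 + q)*(2*q) = 2*q*(-4 + q))
Z(K, C) = 802
Z(741, -68)/((-54327*f(g))) = 802/((-108654*(-3)*(-4 - 3))) = 802/((-108654*(-3)*(-7))) = 802/((-54327*42)) = 802/(-2281734) = 802*(-1/2281734) = -401/1140867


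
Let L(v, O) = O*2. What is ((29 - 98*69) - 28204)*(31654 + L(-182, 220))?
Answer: -1121268078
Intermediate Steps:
L(v, O) = 2*O
((29 - 98*69) - 28204)*(31654 + L(-182, 220)) = ((29 - 98*69) - 28204)*(31654 + 2*220) = ((29 - 6762) - 28204)*(31654 + 440) = (-6733 - 28204)*32094 = -34937*32094 = -1121268078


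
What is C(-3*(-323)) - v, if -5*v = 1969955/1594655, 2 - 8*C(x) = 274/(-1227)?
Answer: 1027204312/1956641685 ≈ 0.52498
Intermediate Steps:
C(x) = 341/1227 (C(x) = ¼ - 137/(4*(-1227)) = ¼ - 137*(-1)/(4*1227) = ¼ - ⅛*(-274/1227) = ¼ + 137/4908 = 341/1227)
v = -393991/1594655 ≈ -0.24707
C(-3*(-323)) - v = 341/1227 - 1*(-393991/1594655) = 341/1227 + 393991/1594655 = 1027204312/1956641685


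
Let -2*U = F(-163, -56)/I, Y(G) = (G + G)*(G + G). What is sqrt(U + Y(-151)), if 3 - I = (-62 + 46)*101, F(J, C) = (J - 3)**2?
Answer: 13*sqrt(1414426398)/1619 ≈ 301.99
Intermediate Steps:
F(J, C) = (-3 + J)**2
Y(G) = 4*G**2 (Y(G) = (2*G)*(2*G) = 4*G**2)
I = 1619 (I = 3 - (-62 + 46)*101 = 3 - (-16)*101 = 3 - 1*(-1616) = 3 + 1616 = 1619)
U = -13778/1619 (U = -(-3 - 163)**2/(2*1619) = -(-166)**2/(2*1619) = -13778/1619 ≈ -8.5102)
sqrt(U + Y(-151)) = sqrt(-13778/1619 + 4*(-151)**2) = sqrt(-13778/1619 + 4*22801) = sqrt(-13778/1619 + 91204) = sqrt(147645498/1619) = 13*sqrt(1414426398)/1619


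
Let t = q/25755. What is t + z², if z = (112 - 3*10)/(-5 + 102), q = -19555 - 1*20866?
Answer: -207144569/242328795 ≈ -0.85481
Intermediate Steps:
q = -40421 (q = -19555 - 20866 = -40421)
t = -40421/25755 ≈ -1.5694
z = 82/97 (z = (112 - 30)/97 = 82*(1/97) = 82/97 ≈ 0.84536)
t + z² = -40421/25755 + (82/97)² = -40421/25755 + 6724/9409 = -207144569/242328795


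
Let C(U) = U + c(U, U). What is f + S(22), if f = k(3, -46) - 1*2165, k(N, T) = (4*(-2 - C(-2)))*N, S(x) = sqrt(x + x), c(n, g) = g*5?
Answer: -2045 + 2*sqrt(11) ≈ -2038.4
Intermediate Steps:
c(n, g) = 5*g
S(x) = sqrt(2)*sqrt(x) (S(x) = sqrt(2*x) = sqrt(2)*sqrt(x))
C(U) = 6*U (C(U) = U + 5*U = 6*U)
k(N, T) = 40*N (k(N, T) = (4*(-2 - 6*(-2)))*N = (4*(-2 - 1*(-12)))*N = (4*(-2 + 12))*N = (4*10)*N = 40*N)
f = -2045 (f = 40*3 - 1*2165 = 120 - 2165 = -2045)
f + S(22) = -2045 + sqrt(2)*sqrt(22) = -2045 + 2*sqrt(11)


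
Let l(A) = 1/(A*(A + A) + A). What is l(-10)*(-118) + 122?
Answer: 11531/95 ≈ 121.38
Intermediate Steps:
l(A) = 1/(A + 2*A²) (l(A) = 1/(A*(2*A) + A) = 1/(2*A² + A) = 1/(A + 2*A²))
l(-10)*(-118) + 122 = (1/((-10)*(1 + 2*(-10))))*(-118) + 122 = -1/(10*(1 - 20))*(-118) + 122 = -⅒/(-19)*(-118) + 122 = -⅒*(-1/19)*(-118) + 122 = (1/190)*(-118) + 122 = -59/95 + 122 = 11531/95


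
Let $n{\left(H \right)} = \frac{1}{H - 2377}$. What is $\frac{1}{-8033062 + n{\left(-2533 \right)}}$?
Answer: $- \frac{4910}{39442334421} \approx -1.2449 \cdot 10^{-7}$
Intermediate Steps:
$n{\left(H \right)} = \frac{1}{-2377 + H}$
$\frac{1}{-8033062 + n{\left(-2533 \right)}} = \frac{1}{-8033062 + \frac{1}{-2377 - 2533}} = \frac{1}{-8033062 + \frac{1}{-4910}} = \frac{1}{-8033062 - \frac{1}{4910}} = \frac{1}{- \frac{39442334421}{4910}} = - \frac{4910}{39442334421}$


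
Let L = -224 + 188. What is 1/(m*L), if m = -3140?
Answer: 1/113040 ≈ 8.8464e-6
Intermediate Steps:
L = -36
1/(m*L) = 1/(-3140*(-36)) = 1/113040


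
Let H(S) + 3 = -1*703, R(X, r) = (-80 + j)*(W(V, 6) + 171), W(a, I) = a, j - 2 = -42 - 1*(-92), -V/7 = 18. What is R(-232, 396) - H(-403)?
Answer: -554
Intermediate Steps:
V = -126 (V = -7*18 = -126)
j = 52 (j = 2 + (-42 - 1*(-92)) = 2 + (-42 + 92) = 2 + 50 = 52)
R(X, r) = -1260 (R(X, r) = (-80 + 52)*(-126 + 171) = -28*45 = -1260)
H(S) = -706 (H(S) = -3 - 1*703 = -3 - 703 = -706)
R(-232, 396) - H(-403) = -1260 - 1*(-706) = -1260 + 706 = -554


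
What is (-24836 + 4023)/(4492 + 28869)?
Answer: -20813/33361 ≈ -0.62387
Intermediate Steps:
(-24836 + 4023)/(4492 + 28869) = -20813/33361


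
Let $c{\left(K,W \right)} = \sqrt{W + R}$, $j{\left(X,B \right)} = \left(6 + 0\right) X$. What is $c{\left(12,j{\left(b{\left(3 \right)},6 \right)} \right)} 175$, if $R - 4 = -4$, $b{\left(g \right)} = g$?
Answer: $525 \sqrt{2} \approx 742.46$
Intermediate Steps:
$j{\left(X,B \right)} = 6 X$
$R = 0$ ($R = 4 - 4 = 0$)
$c{\left(K,W \right)} = \sqrt{W}$ ($c{\left(K,W \right)} = \sqrt{W + 0} = \sqrt{W}$)
$c{\left(12,j{\left(b{\left(3 \right)},6 \right)} \right)} 175 = \sqrt{6 \cdot 3} \cdot 175 = \sqrt{18} \cdot 175 = 3 \sqrt{2} \cdot 175 = 525 \sqrt{2}$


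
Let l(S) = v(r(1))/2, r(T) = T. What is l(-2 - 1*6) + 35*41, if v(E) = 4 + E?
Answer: 2875/2 ≈ 1437.5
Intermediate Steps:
l(S) = 5/2 (l(S) = (4 + 1)/2 = 5*(1/2) = 5/2)
l(-2 - 1*6) + 35*41 = 5/2 + 35*41 = 5/2 + 1435 = 2875/2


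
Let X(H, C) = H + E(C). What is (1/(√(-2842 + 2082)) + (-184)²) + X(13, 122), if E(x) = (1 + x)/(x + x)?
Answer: 8264159/244 - I*√190/380 ≈ 33870.0 - 0.036274*I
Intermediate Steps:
E(x) = (1 + x)/(2*x) (E(x) = (1 + x)/((2*x)) = (1 + x)*(1/(2*x)) = (1 + x)/(2*x))
X(H, C) = H + (1 + C)/(2*C)
(1/(√(-2842 + 2082)) + (-184)²) + X(13, 122) = (1/(√(-2842 + 2082)) + (-184)²) + (½ + 13 + (½)/122) = (1/(√(-760)) + 33856) + (½ + 13 + (½)*(1/122)) = (1/(2*I*√190) + 33856) + (½ + 13 + 1/244) = (-I*√190/380 + 33856) + 3295/244 = (33856 - I*√190/380) + 3295/244 = 8264159/244 - I*√190/380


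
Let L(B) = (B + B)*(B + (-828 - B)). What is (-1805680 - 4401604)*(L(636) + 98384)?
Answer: 5926913396288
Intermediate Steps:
L(B) = -1656*B (L(B) = (2*B)*(-828) = -1656*B)
(-1805680 - 4401604)*(L(636) + 98384) = (-1805680 - 4401604)*(-1656*636 + 98384) = -6207284*(-1053216 + 98384) = -6207284*(-954832) = 5926913396288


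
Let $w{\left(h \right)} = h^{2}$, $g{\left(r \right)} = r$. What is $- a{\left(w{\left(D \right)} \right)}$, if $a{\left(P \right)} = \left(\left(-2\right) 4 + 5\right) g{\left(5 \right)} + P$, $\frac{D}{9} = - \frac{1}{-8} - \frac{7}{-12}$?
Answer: $- \frac{1641}{64} \approx -25.641$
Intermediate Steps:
$D = \frac{51}{8}$ ($D = 9 \left(- \frac{1}{-8} - \frac{7}{-12}\right) = 9 \left(\left(-1\right) \left(- \frac{1}{8}\right) - - \frac{7}{12}\right) = 9 \left(\frac{1}{8} + \frac{7}{12}\right) = 9 \cdot \frac{17}{24} = \frac{51}{8} \approx 6.375$)
$a{\left(P \right)} = -15 + P$ ($a{\left(P \right)} = \left(\left(-2\right) 4 + 5\right) 5 + P = \left(-8 + 5\right) 5 + P = \left(-3\right) 5 + P = -15 + P$)
$- a{\left(w{\left(D \right)} \right)} = - (-15 + \left(\frac{51}{8}\right)^{2}) = - (-15 + \frac{2601}{64}) = \left(-1\right) \frac{1641}{64} = - \frac{1641}{64}$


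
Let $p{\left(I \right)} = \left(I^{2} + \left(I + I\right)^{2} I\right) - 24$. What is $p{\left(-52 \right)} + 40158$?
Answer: $-519594$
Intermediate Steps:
$p{\left(I \right)} = -24 + I^{2} + 4 I^{3}$ ($p{\left(I \right)} = \left(I^{2} + \left(2 I\right)^{2} I\right) - 24 = \left(I^{2} + 4 I^{2} I\right) - 24 = \left(I^{2} + 4 I^{3}\right) - 24 = -24 + I^{2} + 4 I^{3}$)
$p{\left(-52 \right)} + 40158 = \left(-24 + \left(-52\right)^{2} + 4 \left(-52\right)^{3}\right) + 40158 = \left(-24 + 2704 + 4 \left(-140608\right)\right) + 40158 = \left(-24 + 2704 - 562432\right) + 40158 = -559752 + 40158 = -519594$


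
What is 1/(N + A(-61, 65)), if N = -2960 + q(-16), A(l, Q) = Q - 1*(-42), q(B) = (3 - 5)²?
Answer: -1/2849 ≈ -0.00035100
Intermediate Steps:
q(B) = 4 (q(B) = (-2)² = 4)
A(l, Q) = 42 + Q (A(l, Q) = Q + 42 = 42 + Q)
N = -2956 (N = -2960 + 4 = -2956)
1/(N + A(-61, 65)) = 1/(-2956 + (42 + 65)) = 1/(-2956 + 107) = 1/(-2849) = -1/2849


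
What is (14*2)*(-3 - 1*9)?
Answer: -336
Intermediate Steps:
(14*2)*(-3 - 1*9) = 28*(-3 - 9) = 28*(-12) = -336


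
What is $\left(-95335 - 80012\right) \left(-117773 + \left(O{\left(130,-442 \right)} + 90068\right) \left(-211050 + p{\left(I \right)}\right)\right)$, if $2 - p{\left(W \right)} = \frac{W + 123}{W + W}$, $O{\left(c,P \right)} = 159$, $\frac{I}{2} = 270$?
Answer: $\frac{133561115935159381}{40} \approx 3.339 \cdot 10^{15}$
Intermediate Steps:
$I = 540$ ($I = 2 \cdot 270 = 540$)
$p{\left(W \right)} = 2 - \frac{123 + W}{2 W}$ ($p{\left(W \right)} = 2 - \frac{W + 123}{W + W} = 2 - \frac{123 + W}{2 W}$)
$\left(-95335 - 80012\right) \left(-117773 + \left(O{\left(130,-442 \right)} + 90068\right) \left(-211050 + p{\left(I \right)}\right)\right) = \left(-95335 - 80012\right) \left(-117773 + \left(159 + 90068\right) \left(-211050 + \frac{3 \left(-41 + 540\right)}{2 \cdot 540}\right)\right) = - 175347 \left(-117773 + 90227 \left(-211050 + \frac{3}{2} \cdot \frac{1}{540} \cdot 499\right)\right) = - 175347 \left(-117773 + 90227 \left(-211050 + \frac{499}{360}\right)\right) = - 175347 \left(-117773 + 90227 \left(- \frac{75977501}{360}\right)\right) = - 175347 \left(-117773 - \frac{6855221982727}{360}\right) = \left(-175347\right) \left(- \frac{6855264381007}{360}\right) = \frac{133561115935159381}{40}$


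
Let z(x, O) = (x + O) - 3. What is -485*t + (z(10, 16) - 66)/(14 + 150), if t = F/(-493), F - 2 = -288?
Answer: -22769639/80852 ≈ -281.62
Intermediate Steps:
F = -286 (F = 2 - 288 = -286)
z(x, O) = -3 + O + x (z(x, O) = (O + x) - 3 = -3 + O + x)
t = 286/493 (t = -286/(-493) = -286*(-1/493) = 286/493 ≈ 0.58012)
-485*t + (z(10, 16) - 66)/(14 + 150) = -485*286/493 + ((-3 + 16 + 10) - 66)/(14 + 150) = -138710/493 + (23 - 66)/164 = -138710/493 - 43*1/164 = -138710/493 - 43/164 = -22769639/80852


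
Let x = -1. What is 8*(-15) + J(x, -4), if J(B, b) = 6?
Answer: -114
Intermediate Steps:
8*(-15) + J(x, -4) = 8*(-15) + 6 = -120 + 6 = -114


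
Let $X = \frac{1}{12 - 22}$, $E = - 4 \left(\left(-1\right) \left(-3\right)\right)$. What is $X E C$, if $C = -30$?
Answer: $-36$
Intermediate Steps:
$E = -12$ ($E = \left(-4\right) 3 = -12$)
$X = - \frac{1}{10}$ ($X = \frac{1}{-10} = - \frac{1}{10} \approx -0.1$)
$X E C = \left(- \frac{1}{10}\right) \left(-12\right) \left(-30\right) = \frac{6}{5} \left(-30\right) = -36$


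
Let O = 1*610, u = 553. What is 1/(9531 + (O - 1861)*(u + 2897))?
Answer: -1/4306419 ≈ -2.3221e-7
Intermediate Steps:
O = 610
1/(9531 + (O - 1861)*(u + 2897)) = 1/(9531 + (610 - 1861)*(553 + 2897)) = 1/(9531 - 1251*3450) = 1/(9531 - 4315950) = 1/(-4306419) = -1/4306419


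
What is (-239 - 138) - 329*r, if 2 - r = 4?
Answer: 281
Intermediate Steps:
r = -2 (r = 2 - 1*4 = 2 - 4 = -2)
(-239 - 138) - 329*r = (-239 - 138) - 329*(-2) = -377 + 658 = 281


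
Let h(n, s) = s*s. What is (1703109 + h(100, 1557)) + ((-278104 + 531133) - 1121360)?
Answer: 3259027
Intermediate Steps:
h(n, s) = s²
(1703109 + h(100, 1557)) + ((-278104 + 531133) - 1121360) = (1703109 + 1557²) + ((-278104 + 531133) - 1121360) = (1703109 + 2424249) + (253029 - 1121360) = 4127358 - 868331 = 3259027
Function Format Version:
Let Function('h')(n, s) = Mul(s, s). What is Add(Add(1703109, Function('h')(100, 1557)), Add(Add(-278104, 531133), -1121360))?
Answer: 3259027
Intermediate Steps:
Function('h')(n, s) = Pow(s, 2)
Add(Add(1703109, Function('h')(100, 1557)), Add(Add(-278104, 531133), -1121360)) = Add(Add(1703109, Pow(1557, 2)), Add(Add(-278104, 531133), -1121360)) = Add(Add(1703109, 2424249), Add(253029, -1121360)) = Add(4127358, -868331) = 3259027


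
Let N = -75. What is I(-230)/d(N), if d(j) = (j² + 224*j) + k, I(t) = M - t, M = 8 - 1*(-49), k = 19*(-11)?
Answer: -287/11384 ≈ -0.025211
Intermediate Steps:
k = -209
M = 57 (M = 8 + 49 = 57)
I(t) = 57 - t
d(j) = -209 + j² + 224*j (d(j) = (j² + 224*j) - 209 = -209 + j² + 224*j)
I(-230)/d(N) = (57 - 1*(-230))/(-209 + (-75)² + 224*(-75)) = (57 + 230)/(-209 + 5625 - 16800) = 287/(-11384) = 287*(-1/11384) = -287/11384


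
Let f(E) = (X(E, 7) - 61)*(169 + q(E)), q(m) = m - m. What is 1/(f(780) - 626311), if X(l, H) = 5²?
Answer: -1/632395 ≈ -1.5813e-6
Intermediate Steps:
X(l, H) = 25
q(m) = 0
f(E) = -6084 (f(E) = (25 - 61)*(169 + 0) = -36*169 = -6084)
1/(f(780) - 626311) = 1/(-6084 - 626311) = 1/(-632395) = -1/632395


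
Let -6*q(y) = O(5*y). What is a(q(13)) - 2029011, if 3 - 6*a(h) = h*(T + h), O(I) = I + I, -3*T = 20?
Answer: -54786046/27 ≈ -2.0291e+6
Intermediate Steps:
T = -20/3 (T = -1/3*20 = -20/3 ≈ -6.6667)
O(I) = 2*I
q(y) = -5*y/3
a(h) = 1/2 - h*(-20/3 + h)/6
a(q(13)) - 2029011 = (1/2 - (-5/3*13)**2/6 + 10*(-5/3*13)/9) - 2029011 = (1/2 - (-65/3)**2/6 + (10/9)*(-65/3)) - 2029011 = (1/2 - 1/6*4225/9 - 650/27) - 2029011 = (1/2 - 4225/54 - 650/27) - 2029011 = -2749/27 - 2029011 = -54786046/27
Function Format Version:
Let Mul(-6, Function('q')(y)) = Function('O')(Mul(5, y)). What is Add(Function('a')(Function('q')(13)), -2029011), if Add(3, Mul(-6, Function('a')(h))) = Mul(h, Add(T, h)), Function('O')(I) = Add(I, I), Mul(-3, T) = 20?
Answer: Rational(-54786046, 27) ≈ -2.0291e+6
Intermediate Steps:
T = Rational(-20, 3) (T = Mul(Rational(-1, 3), 20) = Rational(-20, 3) ≈ -6.6667)
Function('O')(I) = Mul(2, I)
Function('q')(y) = Mul(Rational(-5, 3), y) (Function('q')(y) = Mul(Rational(-1, 6), Mul(2, Mul(5, y))) = Mul(Rational(-1, 6), Mul(10, y)) = Mul(Rational(-5, 3), y))
Function('a')(h) = Add(Rational(1, 2), Mul(Rational(-1, 6), h, Add(Rational(-20, 3), h))) (Function('a')(h) = Add(Rational(1, 2), Mul(Rational(-1, 6), Mul(h, Add(Rational(-20, 3), h)))) = Add(Rational(1, 2), Mul(Rational(-1, 6), h, Add(Rational(-20, 3), h))))
Add(Function('a')(Function('q')(13)), -2029011) = Add(Add(Rational(1, 2), Mul(Rational(-1, 6), Pow(Mul(Rational(-5, 3), 13), 2)), Mul(Rational(10, 9), Mul(Rational(-5, 3), 13))), -2029011) = Add(Add(Rational(1, 2), Mul(Rational(-1, 6), Pow(Rational(-65, 3), 2)), Mul(Rational(10, 9), Rational(-65, 3))), -2029011) = Add(Add(Rational(1, 2), Mul(Rational(-1, 6), Rational(4225, 9)), Rational(-650, 27)), -2029011) = Add(Add(Rational(1, 2), Rational(-4225, 54), Rational(-650, 27)), -2029011) = Add(Rational(-2749, 27), -2029011) = Rational(-54786046, 27)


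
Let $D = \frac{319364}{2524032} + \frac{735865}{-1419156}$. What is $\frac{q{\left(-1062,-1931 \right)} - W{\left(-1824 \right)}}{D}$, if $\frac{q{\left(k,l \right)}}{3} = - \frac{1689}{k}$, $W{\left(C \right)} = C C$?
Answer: $\frac{1627579849339471440}{191766316627} \approx 8.4873 \cdot 10^{6}$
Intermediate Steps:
$W{\left(C \right)} = C^{2}$
$D = - \frac{3250276553}{8291655456}$ ($D = 319364 \cdot \frac{1}{2524032} + 735865 \left(- \frac{1}{1419156}\right) = \frac{79841}{631008} - \frac{735865}{1419156} = - \frac{3250276553}{8291655456} \approx -0.39199$)
$q{\left(k,l \right)} = - \frac{5067}{k}$ ($q{\left(k,l \right)} = 3 \left(- \frac{1689}{k}\right) = - \frac{5067}{k}$)
$\frac{q{\left(-1062,-1931 \right)} - W{\left(-1824 \right)}}{D} = \frac{- \frac{5067}{-1062} - \left(-1824\right)^{2}}{- \frac{3250276553}{8291655456}} = \left(\left(-5067\right) \left(- \frac{1}{1062}\right) - 3326976\right) \left(- \frac{8291655456}{3250276553}\right) = \left(\frac{563}{118} - 3326976\right) \left(- \frac{8291655456}{3250276553}\right) = \left(- \frac{392582605}{118}\right) \left(- \frac{8291655456}{3250276553}\right) = \frac{1627579849339471440}{191766316627}$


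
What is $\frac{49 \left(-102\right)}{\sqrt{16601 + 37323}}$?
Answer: $- \frac{147 \sqrt{13481}}{793} \approx -21.523$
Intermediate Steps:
$\frac{49 \left(-102\right)}{\sqrt{16601 + 37323}} = - \frac{4998}{\sqrt{53924}} = - \frac{4998}{2 \sqrt{13481}} = - 4998 \frac{\sqrt{13481}}{26962} = - \frac{147 \sqrt{13481}}{793}$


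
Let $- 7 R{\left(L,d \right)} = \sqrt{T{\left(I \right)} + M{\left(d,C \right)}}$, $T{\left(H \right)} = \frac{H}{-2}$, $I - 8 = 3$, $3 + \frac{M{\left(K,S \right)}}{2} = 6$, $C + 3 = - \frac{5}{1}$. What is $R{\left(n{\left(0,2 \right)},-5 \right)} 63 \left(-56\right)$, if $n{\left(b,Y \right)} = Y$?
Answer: $252 \sqrt{2} \approx 356.38$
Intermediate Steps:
$C = -8$ ($C = -3 - \frac{5}{1} = -3 - 5 = -8$)
$M{\left(K,S \right)} = 6$ ($M{\left(K,S \right)} = -6 + 2 \cdot 6 = -6 + 12 = 6$)
$I = 11$ ($I = 8 + 3 = 11$)
$T{\left(H \right)} = - \frac{H}{2}$ ($T{\left(H \right)} = H \left(- \frac{1}{2}\right) = - \frac{H}{2}$)
$R{\left(L,d \right)} = - \frac{\sqrt{2}}{14}$ ($R{\left(L,d \right)} = - \frac{\sqrt{\left(- \frac{1}{2}\right) 11 + 6}}{7} = - \frac{\sqrt{- \frac{11}{2} + 6}}{7} = - \frac{1}{7 \sqrt{2}} = - \frac{\frac{1}{2} \sqrt{2}}{7} = - \frac{\sqrt{2}}{14}$)
$R{\left(n{\left(0,2 \right)},-5 \right)} 63 \left(-56\right) = - \frac{\sqrt{2}}{14} \cdot 63 \left(-56\right) = - \frac{9 \sqrt{2}}{2} \left(-56\right) = 252 \sqrt{2}$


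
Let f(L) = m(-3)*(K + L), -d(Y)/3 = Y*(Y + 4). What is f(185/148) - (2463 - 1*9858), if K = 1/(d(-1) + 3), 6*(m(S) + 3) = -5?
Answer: 66509/9 ≈ 7389.9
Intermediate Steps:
m(S) = -23/6 (m(S) = -3 + (1/6)*(-5) = -3 - 5/6 = -23/6)
d(Y) = -3*Y*(4 + Y) (d(Y) = -3*Y*(Y + 4) = -3*Y*(4 + Y))
K = 1/12 (K = 1/(-3*(-1)*(4 - 1) + 3) = 1/(-3*(-1)*3 + 3) = 1/(9 + 3) = 1/12 ≈ 0.083333)
f(L) = -23/72 - 23*L/6 (f(L) = -23*(1/12 + L)/6 = -23/72 - 23*L/6)
f(185/148) - (2463 - 1*9858) = (-23/72 - 4255/(6*148)) - (2463 - 1*9858) = (-23/72 - 4255/(6*148)) - (2463 - 9858) = (-23/72 - 23/6*5/4) - 1*(-7395) = (-23/72 - 115/24) + 7395 = -46/9 + 7395 = 66509/9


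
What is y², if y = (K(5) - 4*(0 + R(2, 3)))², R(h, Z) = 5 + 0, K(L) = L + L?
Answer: 10000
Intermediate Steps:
K(L) = 2*L
R(h, Z) = 5
y = 100 (y = (2*5 - 4*(0 + 5))² = (10 - 4*5)² = (10 - 20)² = (-10)² = 100)
y² = 100² = 10000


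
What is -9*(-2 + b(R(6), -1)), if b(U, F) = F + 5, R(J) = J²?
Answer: -18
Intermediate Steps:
b(U, F) = 5 + F
-9*(-2 + b(R(6), -1)) = -9*(-2 + (5 - 1)) = -9*(-2 + 4) = -9*2 = -18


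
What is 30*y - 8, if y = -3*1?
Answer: -98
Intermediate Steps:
y = -3
30*y - 8 = 30*(-3) - 8 = -90 - 8 = -98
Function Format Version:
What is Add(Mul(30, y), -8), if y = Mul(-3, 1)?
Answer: -98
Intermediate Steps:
y = -3
Add(Mul(30, y), -8) = Add(Mul(30, -3), -8) = Add(-90, -8) = -98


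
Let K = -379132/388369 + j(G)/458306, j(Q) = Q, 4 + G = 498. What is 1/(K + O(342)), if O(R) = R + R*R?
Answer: 88995921457/10439668779126789 ≈ 8.5248e-6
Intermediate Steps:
G = 494 (G = -4 + 498 = 494)
O(R) = R + R²
K = -86783308053/88995921457 (K = -379132/388369 + 494/458306 = -379132*1/388369 + 494*(1/458306) = -379132/388369 + 247/229153 = -86783308053/88995921457 ≈ -0.97514)
1/(K + O(342)) = 1/(-86783308053/88995921457 + 342*(1 + 342)) = 1/(-86783308053/88995921457 + 342*343) = 1/(-86783308053/88995921457 + 117306) = 1/(10439668779126789/88995921457) = 88995921457/10439668779126789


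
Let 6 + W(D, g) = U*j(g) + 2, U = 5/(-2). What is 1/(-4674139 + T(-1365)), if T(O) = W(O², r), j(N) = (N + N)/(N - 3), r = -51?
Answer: -18/84134659 ≈ -2.1394e-7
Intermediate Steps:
U = -5/2 (U = 5*(-½) = -5/2 ≈ -2.5000)
j(N) = 2*N/(-3 + N) (j(N) = (2*N)/(-3 + N) = 2*N/(-3 + N))
W(D, g) = -4 - 5*g/(-3 + g) (W(D, g) = -6 + (-5*g/(-3 + g) + 2) = -6 + (2 - 5*g/(-3 + g)) = -4 - 5*g/(-3 + g))
T(O) = -157/18 (T(O) = 3*(4 - 3*(-51))/(-3 - 51) = 3*(4 + 153)/(-54) = 3*(-1/54)*157 = -157/18)
1/(-4674139 + T(-1365)) = 1/(-4674139 - 157/18) = 1/(-84134659/18) = -18/84134659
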